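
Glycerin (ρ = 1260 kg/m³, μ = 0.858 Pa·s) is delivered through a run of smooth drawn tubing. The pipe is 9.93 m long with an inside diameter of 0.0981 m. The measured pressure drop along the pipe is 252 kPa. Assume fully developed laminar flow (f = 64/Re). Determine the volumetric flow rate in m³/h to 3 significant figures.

Q ≈ 242 m³/h

For laminar flow, f = 64/Re with Re = ρVD/μ, so Darcy-Weisbach reduces to ΔP = 32μLV/D². Solving for V: V = ΔP·D²/(32μL) = 2.52e+05·(0.0981)²/(32·0.858·9.93) = 8.895 m/s.
Check: Re = ρVD/μ = 1260·8.895·0.0981/0.858 = 1281 < 2300, so the laminar assumption holds.
Q = V·A = 8.895·(π/4·0.0981²) = 0.06723 m³/s = 242 m³/h.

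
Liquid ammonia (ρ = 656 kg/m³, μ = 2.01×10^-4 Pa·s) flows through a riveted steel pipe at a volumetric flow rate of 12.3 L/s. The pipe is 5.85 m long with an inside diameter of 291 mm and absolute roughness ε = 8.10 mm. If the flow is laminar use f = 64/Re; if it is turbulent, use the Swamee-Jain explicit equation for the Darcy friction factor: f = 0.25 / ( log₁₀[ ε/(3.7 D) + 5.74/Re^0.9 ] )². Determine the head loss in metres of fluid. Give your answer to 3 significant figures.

Q = 12.3 L/s = 12.3/1000 = 0.0123 m³/s.
Cross-sectional area A = πD²/4 = π(0.291)²/4 = 0.06651 m²; mean velocity V = Q/A = 0.0123/0.06651 = 0.1849 m/s.
Reynolds number Re = ρVD/μ = 656 · 0.1849 · 0.291 / 0.000201 = 1.756e+05.
Re > 4000 → turbulent. Relative roughness ε/D = 0.0081/0.291 = 0.0278. Swamee-Jain: f = 0.25/(log₁₀[0.0278/3.7 + 5.74/1.756e+05^0.9])² = 0.25/(log₁₀[0.00752 + 0.000109])² = 0.25/(-2.117)² = 0.05576.
Darcy-Weisbach: ΔP = f(L/D)(ρV²/2) = 0.05576·(5.85/0.291)·(656·0.1849²/2) = 0.05576·20.1·11.22 = 12.58 Pa.
Head loss h_f = ΔP/(ρg) = 12.58/(656·9.81) = 0.00195 m.

h_f ≈ 0.00195 m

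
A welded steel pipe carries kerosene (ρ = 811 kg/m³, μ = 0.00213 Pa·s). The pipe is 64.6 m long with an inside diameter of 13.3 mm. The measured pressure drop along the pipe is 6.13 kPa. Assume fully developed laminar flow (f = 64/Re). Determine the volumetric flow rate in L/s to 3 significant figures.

For laminar flow, f = 64/Re with Re = ρVD/μ, so Darcy-Weisbach reduces to ΔP = 32μLV/D². Solving for V: V = ΔP·D²/(32μL) = 6130·(0.0133)²/(32·0.00213·64.6) = 0.2463 m/s.
Check: Re = ρVD/μ = 811·0.2463·0.0133/0.00213 = 1247 < 2300, so the laminar assumption holds.
Q = V·A = 0.2463·(π/4·0.0133²) = 3.421e-05 m³/s = 0.0342 L/s.

Q ≈ 0.0342 L/s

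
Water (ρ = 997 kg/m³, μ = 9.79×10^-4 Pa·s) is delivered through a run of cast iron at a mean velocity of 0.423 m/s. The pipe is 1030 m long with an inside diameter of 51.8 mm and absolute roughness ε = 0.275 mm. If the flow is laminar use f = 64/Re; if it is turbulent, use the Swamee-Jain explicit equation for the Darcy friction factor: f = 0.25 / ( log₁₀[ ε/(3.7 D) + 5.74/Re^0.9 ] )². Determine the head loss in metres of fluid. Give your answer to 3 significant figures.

h_f ≈ 6.36 m

Reynolds number Re = ρVD/μ = 997 · 0.423 · 0.0518 / 0.000979 = 2.231e+04.
Re > 4000 → turbulent. Relative roughness ε/D = 0.000275/0.0518 = 0.00531. Swamee-Jain: f = 0.25/(log₁₀[0.00531/3.7 + 5.74/2.231e+04^0.9])² = 0.25/(log₁₀[0.00143 + 0.0007])² = 0.25/(-2.671)² = 0.03505.
Darcy-Weisbach: ΔP = f(L/D)(ρV²/2) = 0.03505·(1030/0.0518)·(997·0.423²/2) = 0.03505·1.988e+04·89.2 = 6.217e+04 Pa.
Head loss h_f = ΔP/(ρg) = 6.217e+04/(997·9.81) = 6.36 m.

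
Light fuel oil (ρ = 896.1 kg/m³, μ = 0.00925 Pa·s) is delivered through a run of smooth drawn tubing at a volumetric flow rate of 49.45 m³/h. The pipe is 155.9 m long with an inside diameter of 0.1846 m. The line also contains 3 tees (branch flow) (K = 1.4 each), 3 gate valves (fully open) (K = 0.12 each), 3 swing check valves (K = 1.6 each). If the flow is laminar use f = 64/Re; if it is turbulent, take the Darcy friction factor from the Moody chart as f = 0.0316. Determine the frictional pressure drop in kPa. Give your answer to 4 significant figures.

Q = 49.45 m³/h = 49.45/3600 = 0.01374 m³/s.
Cross-sectional area A = πD²/4 = π(0.1846)²/4 = 0.02676 m²; mean velocity V = Q/A = 0.01374/0.02676 = 0.5132 m/s.
Reynolds number Re = ρVD/μ = 896.1 · 0.5132 · 0.1846 / 0.00925 = 9178.
Re > 4000 → turbulent; use the Moody-chart value f = 0.0316.
Total minor-loss coefficient ΣK = 3·1.4 + 3·0.12 + 3·1.6 = 9.36.
ΔP = [f·L/D + ΣK]·(ρV²/2) = [0.0316·155.9/0.1846 + 9.36]·(896.1·0.5132²/2) = [26.69 + 9.36]·118 = 4254 Pa.
ΔP = 4254 Pa = 4.254 kPa.

ΔP ≈ 4.254 kPa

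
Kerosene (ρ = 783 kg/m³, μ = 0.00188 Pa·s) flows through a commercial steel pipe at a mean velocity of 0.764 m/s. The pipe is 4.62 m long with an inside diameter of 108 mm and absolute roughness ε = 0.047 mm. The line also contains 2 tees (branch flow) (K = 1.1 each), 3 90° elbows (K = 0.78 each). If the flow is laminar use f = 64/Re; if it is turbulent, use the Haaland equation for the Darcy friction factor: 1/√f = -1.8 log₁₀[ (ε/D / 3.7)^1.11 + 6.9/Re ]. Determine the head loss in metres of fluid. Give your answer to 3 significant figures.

h_f ≈ 0.165 m

Reynolds number Re = ρVD/μ = 783 · 0.764 · 0.108 / 0.00188 = 3.437e+04.
Re > 4000 → turbulent. Relative roughness ε/D = 4.7e-05/0.108 = 0.000435. Haaland: 1/√f = -1.8 log₁₀[(0.000435/3.7)^1.11 + 6.9/3.437e+04] = -1.8 log₁₀[4.35e-05 + 0.000201] = 6.502, so f = 0.02365.
Total minor-loss coefficient ΣK = 2·1.1 + 3·0.78 = 4.54.
ΔP = [f·L/D + ΣK]·(ρV²/2) = [0.02365·4.62/0.108 + 4.54]·(783·0.764²/2) = [1.012 + 4.54]·228.5 = 1269 Pa.
Head loss h_f = ΔP/(ρg) = 1269/(783·9.81) = 0.165 m.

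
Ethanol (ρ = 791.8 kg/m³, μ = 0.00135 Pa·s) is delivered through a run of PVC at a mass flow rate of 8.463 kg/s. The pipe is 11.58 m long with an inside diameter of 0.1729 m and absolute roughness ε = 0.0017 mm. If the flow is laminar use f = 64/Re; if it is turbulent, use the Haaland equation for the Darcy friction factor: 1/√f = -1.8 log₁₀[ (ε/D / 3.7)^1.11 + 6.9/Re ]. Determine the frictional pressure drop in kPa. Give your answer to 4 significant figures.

ΔP ≈ 0.1160 kPa

A = πD²/4 = π(0.1729)²/4 = 0.02348 m²; mean velocity V = ṁ/(ρA) = 8.463/(791.8 · 0.02348) = 0.4552 m/s.
Reynolds number Re = ρVD/μ = 791.8 · 0.4552 · 0.1729 / 0.00135 = 4.616e+04.
Re > 4000 → turbulent. Relative roughness ε/D = 1.7e-06/0.1729 = 9.83e-06. Haaland: 1/√f = -1.8 log₁₀[(9.83e-06/3.7)^1.11 + 6.9/4.616e+04] = -1.8 log₁₀[6.47e-07 + 0.000149] = 6.882, so f = 0.02111.
Darcy-Weisbach: ΔP = f(L/D)(ρV²/2) = 0.02111·(11.58/0.1729)·(791.8·0.4552²/2) = 0.02111·66.98·82.04 = 116 Pa.
ΔP = 116 Pa = 0.1160 kPa.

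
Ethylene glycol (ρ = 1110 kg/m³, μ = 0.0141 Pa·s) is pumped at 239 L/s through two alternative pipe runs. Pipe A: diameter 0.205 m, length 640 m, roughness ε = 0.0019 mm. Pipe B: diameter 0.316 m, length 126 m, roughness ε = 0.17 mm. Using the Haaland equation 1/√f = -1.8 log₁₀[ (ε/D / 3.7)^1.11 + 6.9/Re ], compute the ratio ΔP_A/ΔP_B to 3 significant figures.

Pipe A: V = Q/A = 0.239/0.03301 = 7.241 m/s; Re = 1.169e+05; ε/D = 9.27e-06; Haaland → f = 0.0173; ΔP_A = f(L/D)(ρV²/2) = 1.571e+06 Pa.
Pipe B: V = Q/A = 0.239/0.07843 = 3.047 m/s; Re = 7.581e+04; ε/D = 0.000538; Haaland → f = 0.02098; ΔP_B = f(L/D)(ρV²/2) = 4.312e+04 Pa.
ΔP_A/ΔP_B = 1.571e+06/4.312e+04 = 36.4.

ΔP_A/ΔP_B ≈ 36.4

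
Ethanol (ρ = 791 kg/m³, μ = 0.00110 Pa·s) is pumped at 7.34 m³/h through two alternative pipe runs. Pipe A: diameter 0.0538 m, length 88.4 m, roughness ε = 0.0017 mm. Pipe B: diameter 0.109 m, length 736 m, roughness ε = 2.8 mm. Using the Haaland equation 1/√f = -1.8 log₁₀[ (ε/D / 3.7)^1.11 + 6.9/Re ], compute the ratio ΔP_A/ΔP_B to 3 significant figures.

Pipe A: V = Q/A = 0.002039/0.002273 = 0.8969 m/s; Re = 3.47e+04; ε/D = 3.16e-05; Haaland → f = 0.02259; ΔP_A = f(L/D)(ρV²/2) = 1.181e+04 Pa.
Pipe B: V = Q/A = 0.002039/0.009331 = 0.2185 m/s; Re = 1.713e+04; ε/D = 0.0257; Haaland → f = 0.05568; ΔP_B = f(L/D)(ρV²/2) = 7099 Pa.
ΔP_A/ΔP_B = 1.181e+04/7099 = 1.66.

ΔP_A/ΔP_B ≈ 1.66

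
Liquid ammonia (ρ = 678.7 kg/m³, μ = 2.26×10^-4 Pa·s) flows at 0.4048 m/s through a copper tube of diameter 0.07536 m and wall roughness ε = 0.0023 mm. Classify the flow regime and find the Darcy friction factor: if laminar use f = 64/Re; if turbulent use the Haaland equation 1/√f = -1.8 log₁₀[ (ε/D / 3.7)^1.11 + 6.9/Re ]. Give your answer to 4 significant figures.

Re = ρVD/μ = 678.7·0.4048·0.07536/0.000226 = 9.161e+04.
Re > 4000 → turbulent. ε/D = 2.3e-06/0.07536 = 3.05e-05; Haaland: 1/√f = -1.8 log₁₀[2.28e-06 + 7.53e-05] = 7.398, so f = 0.01827.

f ≈ 0.01827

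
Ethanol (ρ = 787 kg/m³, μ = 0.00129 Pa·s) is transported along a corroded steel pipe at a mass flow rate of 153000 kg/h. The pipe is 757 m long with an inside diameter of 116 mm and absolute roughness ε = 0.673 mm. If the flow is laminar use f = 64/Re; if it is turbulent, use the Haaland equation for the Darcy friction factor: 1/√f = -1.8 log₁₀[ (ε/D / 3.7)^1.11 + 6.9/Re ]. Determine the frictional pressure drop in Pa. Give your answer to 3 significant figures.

ΔP ≈ 2.15×10^6 Pa

ṁ = 153000 kg/h = 153000/3600 = 42.5 kg/s.
A = πD²/4 = π(0.116)²/4 = 0.01057 m²; mean velocity V = ṁ/(ρA) = 42.5/(787 · 0.01057) = 5.11 m/s.
Reynolds number Re = ρVD/μ = 787 · 5.11 · 0.116 / 0.00129 = 3.616e+05.
Re > 4000 → turbulent. Relative roughness ε/D = 0.000673/0.116 = 0.0058. Haaland: 1/√f = -1.8 log₁₀[(0.0058/3.7)^1.11 + 6.9/3.616e+05] = -1.8 log₁₀[0.000771 + 1.91e-05] = 5.585, so f = 0.03206.
Darcy-Weisbach: ΔP = f(L/D)(ρV²/2) = 0.03206·(757/0.116)·(787·5.11²/2) = 0.03206·6526·1.027e+04 = 2.15e+06 Pa.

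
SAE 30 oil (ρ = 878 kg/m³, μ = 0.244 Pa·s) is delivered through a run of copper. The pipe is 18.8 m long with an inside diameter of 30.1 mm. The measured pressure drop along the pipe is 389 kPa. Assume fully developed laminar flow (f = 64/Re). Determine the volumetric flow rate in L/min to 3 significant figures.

Q ≈ 103 L/min

For laminar flow, f = 64/Re with Re = ρVD/μ, so Darcy-Weisbach reduces to ΔP = 32μLV/D². Solving for V: V = ΔP·D²/(32μL) = 3.89e+05·(0.0301)²/(32·0.244·18.8) = 2.401 m/s.
Check: Re = ρVD/μ = 878·2.401·0.0301/0.244 = 260 < 2300, so the laminar assumption holds.
Q = V·A = 2.401·(π/4·0.0301²) = 0.001708 m³/s = 103 L/min.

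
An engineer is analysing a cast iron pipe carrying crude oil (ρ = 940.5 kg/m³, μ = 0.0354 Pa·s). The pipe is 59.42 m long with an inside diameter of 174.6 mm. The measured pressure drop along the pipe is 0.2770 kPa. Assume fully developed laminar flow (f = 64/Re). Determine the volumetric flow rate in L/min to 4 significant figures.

Q ≈ 180.2 L/min

For laminar flow, f = 64/Re with Re = ρVD/μ, so Darcy-Weisbach reduces to ΔP = 32μLV/D². Solving for V: V = ΔP·D²/(32μL) = 277·(0.1746)²/(32·0.0354·59.42) = 0.1255 m/s.
Check: Re = ρVD/μ = 940.5·0.1255·0.1746/0.0354 = 581.9 < 2300, so the laminar assumption holds.
Q = V·A = 0.1255·(π/4·0.1746²) = 0.003004 m³/s = 180.2 L/min.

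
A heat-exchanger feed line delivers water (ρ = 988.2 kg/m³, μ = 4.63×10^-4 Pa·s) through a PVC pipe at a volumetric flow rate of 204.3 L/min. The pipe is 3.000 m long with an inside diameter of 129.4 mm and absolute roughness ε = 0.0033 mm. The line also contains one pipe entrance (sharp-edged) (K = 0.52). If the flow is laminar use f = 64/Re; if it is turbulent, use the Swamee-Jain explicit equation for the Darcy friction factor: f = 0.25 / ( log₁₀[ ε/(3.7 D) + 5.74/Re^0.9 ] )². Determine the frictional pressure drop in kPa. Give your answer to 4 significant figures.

ΔP ≈ 0.03205 kPa

Q = 204.3 L/min = 204.3/60000 = 0.003405 m³/s.
Cross-sectional area A = πD²/4 = π(0.1294)²/4 = 0.01315 m²; mean velocity V = Q/A = 0.003405/0.01315 = 0.2589 m/s.
Reynolds number Re = ρVD/μ = 988.2 · 0.2589 · 0.1294 / 0.000463 = 7.151e+04.
Re > 4000 → turbulent. Relative roughness ε/D = 3.3e-06/0.1294 = 2.55e-05. Swamee-Jain: f = 0.25/(log₁₀[2.55e-05/3.7 + 5.74/7.151e+04^0.9])² = 0.25/(log₁₀[6.89e-06 + 0.000245])² = 0.25/(-3.598)² = 0.01931.
Total minor-loss coefficient ΣK = 1·0.52 = 0.52.
ΔP = [f·L/D + ΣK]·(ρV²/2) = [0.01931·3/0.1294 + 0.52]·(988.2·0.2589²/2) = [0.4477 + 0.52]·33.12 = 32.05 Pa.
ΔP = 32.05 Pa = 0.03205 kPa.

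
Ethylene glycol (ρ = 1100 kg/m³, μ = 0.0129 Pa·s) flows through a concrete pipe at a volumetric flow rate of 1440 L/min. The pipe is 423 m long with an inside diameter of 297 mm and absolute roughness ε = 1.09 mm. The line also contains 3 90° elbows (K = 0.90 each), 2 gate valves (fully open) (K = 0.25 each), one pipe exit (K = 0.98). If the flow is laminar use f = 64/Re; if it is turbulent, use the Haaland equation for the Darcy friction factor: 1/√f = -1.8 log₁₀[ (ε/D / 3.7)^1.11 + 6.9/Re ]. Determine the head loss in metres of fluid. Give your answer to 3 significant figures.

h_f ≈ 0.345 m

Q = 1440 L/min = 1440/60000 = 0.024 m³/s.
Cross-sectional area A = πD²/4 = π(0.297)²/4 = 0.06928 m²; mean velocity V = Q/A = 0.024/0.06928 = 0.3464 m/s.
Reynolds number Re = ρVD/μ = 1100 · 0.3464 · 0.297 / 0.0129 = 8773.
Re > 4000 → turbulent. Relative roughness ε/D = 0.00109/0.297 = 0.00367. Haaland: 1/√f = -1.8 log₁₀[(0.00367/3.7)^1.11 + 6.9/8773] = -1.8 log₁₀[0.000464 + 0.000786] = 5.226, so f = 0.03662.
Total minor-loss coefficient ΣK = 3·0.9 + 2·0.25 + 1·0.98 = 4.18.
ΔP = [f·L/D + ΣK]·(ρV²/2) = [0.03662·423/0.297 + 4.18]·(1100·0.3464²/2) = [52.16 + 4.18]·66.01 = 3719 Pa.
Head loss h_f = ΔP/(ρg) = 3719/(1100·9.81) = 0.345 m.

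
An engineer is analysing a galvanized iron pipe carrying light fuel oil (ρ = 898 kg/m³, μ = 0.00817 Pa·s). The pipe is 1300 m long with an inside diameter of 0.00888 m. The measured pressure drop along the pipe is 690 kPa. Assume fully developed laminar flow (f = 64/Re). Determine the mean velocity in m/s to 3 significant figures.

V ≈ 0.160 m/s

For laminar flow, f = 64/Re with Re = ρVD/μ, so Darcy-Weisbach reduces to ΔP = 32μLV/D². Solving for V: V = ΔP·D²/(32μL) = 6.9e+05·(0.00888)²/(32·0.00817·1300) = 0.1601 m/s.
Check: Re = ρVD/μ = 898·0.1601·0.00888/0.00817 = 156.3 < 2300, so the laminar assumption holds.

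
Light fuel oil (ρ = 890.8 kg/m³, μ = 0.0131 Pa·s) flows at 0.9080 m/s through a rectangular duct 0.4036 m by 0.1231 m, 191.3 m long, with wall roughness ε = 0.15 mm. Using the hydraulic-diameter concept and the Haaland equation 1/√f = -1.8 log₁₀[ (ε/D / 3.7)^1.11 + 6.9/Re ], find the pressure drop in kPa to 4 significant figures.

Hydraulic diameter D_h = 4A/P = 4·(0.4036·0.1231)/(2·(0.4036+0.1231)) = 0.1987/1.053 = 0.1887 m.
Re = ρVD_h/μ = 890.8·0.908·0.1887/0.0131 = 1.165e+04.
ε/D_h = 0.00015/0.1887 = 0.000795; Haaland gives 1/√f = -1.8 log₁₀[8.49e-05+0.000592] = 5.705, so f = 0.03073.
ΔP = f(L/D_h)(ρV²/2) = 0.03073·191.3/0.1887·367.2 = 1.144e+04 Pa.
ΔP = 11.44 kPa.

ΔP ≈ 11.44 kPa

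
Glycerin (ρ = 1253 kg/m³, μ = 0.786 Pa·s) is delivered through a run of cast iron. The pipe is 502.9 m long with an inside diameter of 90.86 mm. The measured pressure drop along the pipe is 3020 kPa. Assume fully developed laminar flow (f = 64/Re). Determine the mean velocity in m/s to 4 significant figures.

For laminar flow, f = 64/Re with Re = ρVD/μ, so Darcy-Weisbach reduces to ΔP = 32μLV/D². Solving for V: V = ΔP·D²/(32μL) = 3.02e+06·(0.09086)²/(32·0.786·502.9) = 1.971 m/s.
Check: Re = ρVD/μ = 1253·1.971·0.09086/0.786 = 285.5 < 2300, so the laminar assumption holds.

V ≈ 1.971 m/s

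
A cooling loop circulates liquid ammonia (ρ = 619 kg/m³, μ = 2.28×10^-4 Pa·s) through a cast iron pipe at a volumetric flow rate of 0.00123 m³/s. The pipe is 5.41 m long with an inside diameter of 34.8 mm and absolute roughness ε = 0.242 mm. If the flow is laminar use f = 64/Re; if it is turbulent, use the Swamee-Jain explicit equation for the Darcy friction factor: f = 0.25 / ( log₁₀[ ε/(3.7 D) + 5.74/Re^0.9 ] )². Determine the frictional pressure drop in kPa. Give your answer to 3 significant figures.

Cross-sectional area A = πD²/4 = π(0.0348)²/4 = 0.0009511 m²; mean velocity V = Q/A = 0.00123/0.0009511 = 1.293 m/s.
Reynolds number Re = ρVD/μ = 619 · 1.293 · 0.0348 / 0.000228 = 1.222e+05.
Re > 4000 → turbulent. Relative roughness ε/D = 0.000242/0.0348 = 0.00695. Swamee-Jain: f = 0.25/(log₁₀[0.00695/3.7 + 5.74/1.222e+05^0.9])² = 0.25/(log₁₀[0.00188 + 0.000152])² = 0.25/(-2.692)² = 0.03449.
Darcy-Weisbach: ΔP = f(L/D)(ρV²/2) = 0.03449·(5.41/0.0348)·(619·1.293²/2) = 0.03449·155.5·517.6 = 2775 Pa.
ΔP = 2775 Pa = 2.78 kPa.

ΔP ≈ 2.78 kPa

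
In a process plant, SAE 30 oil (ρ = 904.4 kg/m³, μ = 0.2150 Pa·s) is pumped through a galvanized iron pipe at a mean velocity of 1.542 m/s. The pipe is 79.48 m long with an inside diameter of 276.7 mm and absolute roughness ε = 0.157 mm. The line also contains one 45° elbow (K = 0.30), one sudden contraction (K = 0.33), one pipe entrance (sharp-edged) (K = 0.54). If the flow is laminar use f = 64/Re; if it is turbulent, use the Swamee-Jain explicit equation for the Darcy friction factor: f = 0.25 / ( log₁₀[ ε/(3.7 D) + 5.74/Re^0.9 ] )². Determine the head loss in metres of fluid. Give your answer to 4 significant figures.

h_f ≈ 1.383 m

Reynolds number Re = ρVD/μ = 904.4 · 1.542 · 0.2767 / 0.215 = 1795.
Re < 2300 → laminar flow, so f = 64/Re = 64/1795 = 0.03566 (the turbulent correlation is not needed).
Total minor-loss coefficient ΣK = 1·0.3 + 1·0.33 + 1·0.54 = 1.17.
ΔP = [f·L/D + ΣK]·(ρV²/2) = [0.03566·79.48/0.2767 + 1.17]·(904.4·1.542²/2) = [10.24 + 1.17]·1075 = 1.227e+04 Pa.
Head loss h_f = ΔP/(ρg) = 1.227e+04/(904.4·9.81) = 1.383 m.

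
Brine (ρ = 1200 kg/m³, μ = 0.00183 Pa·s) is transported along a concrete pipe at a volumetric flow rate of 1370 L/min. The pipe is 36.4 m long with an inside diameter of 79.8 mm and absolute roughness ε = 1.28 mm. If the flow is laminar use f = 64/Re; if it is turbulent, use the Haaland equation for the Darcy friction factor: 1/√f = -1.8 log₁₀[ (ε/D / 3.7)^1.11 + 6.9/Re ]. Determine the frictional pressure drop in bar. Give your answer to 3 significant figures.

Q = 1370 L/min = 1370/60000 = 0.02283 m³/s.
Cross-sectional area A = πD²/4 = π(0.0798)²/4 = 0.005001 m²; mean velocity V = Q/A = 0.02283/0.005001 = 4.565 m/s.
Reynolds number Re = ρVD/μ = 1200 · 4.565 · 0.0798 / 0.00183 = 2.389e+05.
Re > 4000 → turbulent. Relative roughness ε/D = 0.00128/0.0798 = 0.016. Haaland: 1/√f = -1.8 log₁₀[(0.016/3.7)^1.11 + 6.9/2.389e+05] = -1.8 log₁₀[0.00238 + 2.89e-05] = 4.712, so f = 0.04504.
Darcy-Weisbach: ΔP = f(L/D)(ρV²/2) = 0.04504·(36.4/0.0798)·(1200·4.565²/2) = 0.04504·456.1·1.251e+04 = 2.569e+05 Pa.
ΔP = 2.569e+05 Pa = 2.57 bar.

ΔP ≈ 2.57 bar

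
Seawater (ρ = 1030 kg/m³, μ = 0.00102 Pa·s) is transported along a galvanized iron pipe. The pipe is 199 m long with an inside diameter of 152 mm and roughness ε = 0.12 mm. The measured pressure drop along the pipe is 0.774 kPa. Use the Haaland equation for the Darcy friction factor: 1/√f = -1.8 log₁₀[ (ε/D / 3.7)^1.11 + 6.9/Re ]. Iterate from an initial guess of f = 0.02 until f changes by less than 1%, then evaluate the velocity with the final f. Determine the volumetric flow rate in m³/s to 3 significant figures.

Rearranging Darcy-Weisbach: V = √(2·ΔP·D/(f·L·ρ)). With ε/D = 0.00012/0.152 = 0.000789, iterate starting from f = 0.02:
  f = 0.02 → V = √(2·774·0.152/(0.02·199·1030)) = 0.2396 m/s; Re = ρVD/μ = 3.677e+04; f → 0.02428
  f = 0.02428 → V = 0.2175 m/s; Re = 3.338e+04; f → 0.02468
  f = 0.02468 → V = 0.2157 m/s; Re = 3.31e+04; f → 0.02472
Converged (Δf/f < 1%). With the final f = 0.02472: V = √(2·774·0.152/(0.02472·199·1030)) = 0.2155 m/s.
Q = V·A = 0.2155·(π/4·0.152²) = 0.003911 m³/s = 0.00391 m³/s.

Q ≈ 0.00391 m³/s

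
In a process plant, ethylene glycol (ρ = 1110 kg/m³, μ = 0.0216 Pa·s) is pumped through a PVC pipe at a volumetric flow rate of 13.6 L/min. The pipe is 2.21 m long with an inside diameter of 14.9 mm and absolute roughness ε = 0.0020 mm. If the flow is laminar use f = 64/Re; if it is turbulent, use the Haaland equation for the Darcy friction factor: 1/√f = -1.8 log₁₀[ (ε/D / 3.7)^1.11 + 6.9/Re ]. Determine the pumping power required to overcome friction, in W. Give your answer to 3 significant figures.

Q = 13.6 L/min = 13.6/60000 = 0.0002267 m³/s.
Cross-sectional area A = πD²/4 = π(0.0149)²/4 = 0.0001744 m²; mean velocity V = Q/A = 0.0002267/0.0001744 = 1.3 m/s.
Reynolds number Re = ρVD/μ = 1110 · 1.3 · 0.0149 / 0.0216 = 995.4.
Re < 2300 → laminar flow, so f = 64/Re = 64/995.4 = 0.0643 (the turbulent correlation is not needed).
Darcy-Weisbach: ΔP = f(L/D)(ρV²/2) = 0.0643·(2.21/0.0149)·(1110·1.3²/2) = 0.0643·148.3·937.9 = 8944 Pa.
Pumping power P = QΔP = 0.0002267·8944 = 2.027 W = 2.03 W.

P ≈ 2.03 W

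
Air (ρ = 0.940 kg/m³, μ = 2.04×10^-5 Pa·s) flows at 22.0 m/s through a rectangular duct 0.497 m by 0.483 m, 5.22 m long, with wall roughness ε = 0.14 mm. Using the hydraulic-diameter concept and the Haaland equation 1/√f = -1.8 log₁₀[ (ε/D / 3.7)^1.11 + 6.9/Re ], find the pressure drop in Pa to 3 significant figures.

ΔP ≈ 38.9 Pa

Hydraulic diameter D_h = 4A/P = 4·(0.497·0.483)/(2·(0.497+0.483)) = 0.9602/1.96 = 0.4899 m.
Re = ρVD_h/μ = 0.94·22·0.4899/2.04e-05 = 4.966e+05.
ε/D_h = 0.00014/0.4899 = 0.000286; Haaland gives 1/√f = -1.8 log₁₀[2.73e-05+1.39e-05] = 7.894, so f = 0.01605.
ΔP = f(L/D_h)(ρV²/2) = 0.01605·5.22/0.4899·227.5 = 38.9 Pa.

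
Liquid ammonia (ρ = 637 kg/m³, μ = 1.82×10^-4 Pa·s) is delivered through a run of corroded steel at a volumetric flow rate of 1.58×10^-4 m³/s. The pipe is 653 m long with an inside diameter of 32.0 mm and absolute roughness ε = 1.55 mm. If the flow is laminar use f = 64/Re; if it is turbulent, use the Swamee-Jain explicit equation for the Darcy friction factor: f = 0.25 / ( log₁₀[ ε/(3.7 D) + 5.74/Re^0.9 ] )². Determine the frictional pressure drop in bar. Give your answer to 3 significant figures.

ΔP ≈ 0.181 bar

Cross-sectional area A = πD²/4 = π(0.032)²/4 = 0.0008042 m²; mean velocity V = Q/A = 0.000158/0.0008042 = 0.1965 m/s.
Reynolds number Re = ρVD/μ = 637 · 0.1965 · 0.032 / 0.000182 = 2.2e+04.
Re > 4000 → turbulent. Relative roughness ε/D = 0.00155/0.032 = 0.0484. Swamee-Jain: f = 0.25/(log₁₀[0.0484/3.7 + 5.74/2.2e+04^0.9])² = 0.25/(log₁₀[0.0131 + 0.000709])² = 0.25/(-1.86)² = 0.07225.
Darcy-Weisbach: ΔP = f(L/D)(ρV²/2) = 0.07225·(653/0.032)·(637·0.1965²/2) = 0.07225·2.041e+04·12.29 = 1.812e+04 Pa.
ΔP = 1.812e+04 Pa = 0.181 bar.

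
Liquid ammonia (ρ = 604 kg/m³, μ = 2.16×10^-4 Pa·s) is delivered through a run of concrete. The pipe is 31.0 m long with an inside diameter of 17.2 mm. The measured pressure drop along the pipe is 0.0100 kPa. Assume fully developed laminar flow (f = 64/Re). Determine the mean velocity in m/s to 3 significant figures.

For laminar flow, f = 64/Re with Re = ρVD/μ, so Darcy-Weisbach reduces to ΔP = 32μLV/D². Solving for V: V = ΔP·D²/(32μL) = 10·(0.0172)²/(32·0.000216·31) = 0.01381 m/s.
Check: Re = ρVD/μ = 604·0.01381·0.0172/0.000216 = 664.1 < 2300, so the laminar assumption holds.

V ≈ 0.0138 m/s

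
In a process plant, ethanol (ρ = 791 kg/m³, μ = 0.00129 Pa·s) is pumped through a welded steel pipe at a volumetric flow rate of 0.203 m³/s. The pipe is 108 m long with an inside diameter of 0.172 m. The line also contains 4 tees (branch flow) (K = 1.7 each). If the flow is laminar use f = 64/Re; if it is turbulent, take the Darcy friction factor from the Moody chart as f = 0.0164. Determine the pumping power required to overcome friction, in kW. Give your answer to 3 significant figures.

Cross-sectional area A = πD²/4 = π(0.172)²/4 = 0.02324 m²; mean velocity V = Q/A = 0.203/0.02324 = 8.737 m/s.
Reynolds number Re = ρVD/μ = 791 · 8.737 · 0.172 / 0.00129 = 9.214e+05.
Re > 4000 → turbulent; use the Moody-chart value f = 0.0164.
Total minor-loss coefficient ΣK = 4·1.7 = 6.8.
ΔP = [f·L/D + ΣK]·(ρV²/2) = [0.0164·108/0.172 + 6.8]·(791·8.737²/2) = [10.3 + 6.8]·3.019e+04 = 5.162e+05 Pa.
Pumping power P = QΔP = 0.203·5.162e+05 = 104800 W = 105 kW.

P ≈ 105 kW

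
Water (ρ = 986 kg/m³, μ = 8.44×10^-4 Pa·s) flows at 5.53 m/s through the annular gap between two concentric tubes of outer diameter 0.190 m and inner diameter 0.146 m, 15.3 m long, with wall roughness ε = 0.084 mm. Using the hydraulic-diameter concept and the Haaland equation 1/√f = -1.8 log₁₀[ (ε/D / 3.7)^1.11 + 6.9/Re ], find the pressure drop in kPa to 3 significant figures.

ΔP ≈ 125 kPa

Hydraulic diameter D_h = 4A/P = D_o - D_i = 0.19 - 0.146 = 0.044 m.
Re = ρVD_h/μ = 986·5.53·0.044/0.000844 = 2.843e+05.
ε/D_h = 8.4e-05/0.044 = 0.00191; Haaland gives 1/√f = -1.8 log₁₀[0.000224+2.43e-05] = 6.488, so f = 0.02376.
ΔP = f(L/D_h)(ρV²/2) = 0.02376·15.3/0.044·1.508e+04 = 1.245e+05 Pa.
ΔP = 125 kPa.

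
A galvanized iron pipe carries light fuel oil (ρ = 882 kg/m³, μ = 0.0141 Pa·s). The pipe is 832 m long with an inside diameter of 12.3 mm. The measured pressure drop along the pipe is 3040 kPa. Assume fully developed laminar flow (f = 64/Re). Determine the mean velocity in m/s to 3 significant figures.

For laminar flow, f = 64/Re with Re = ρVD/μ, so Darcy-Weisbach reduces to ΔP = 32μLV/D². Solving for V: V = ΔP·D²/(32μL) = 3.04e+06·(0.0123)²/(32·0.0141·832) = 1.225 m/s.
Check: Re = ρVD/μ = 882·1.225·0.0123/0.0141 = 942.6 < 2300, so the laminar assumption holds.

V ≈ 1.23 m/s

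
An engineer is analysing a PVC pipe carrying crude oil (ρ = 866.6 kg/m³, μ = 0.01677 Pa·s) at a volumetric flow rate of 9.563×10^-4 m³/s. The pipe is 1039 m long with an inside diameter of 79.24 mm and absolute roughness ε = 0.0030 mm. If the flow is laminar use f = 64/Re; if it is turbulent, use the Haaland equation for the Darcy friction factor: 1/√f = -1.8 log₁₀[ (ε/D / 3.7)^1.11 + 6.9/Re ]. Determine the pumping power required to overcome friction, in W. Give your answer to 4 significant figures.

P ≈ 16.47 W

Cross-sectional area A = πD²/4 = π(0.07924)²/4 = 0.004931 m²; mean velocity V = Q/A = 0.0009563/0.004931 = 0.1939 m/s.
Reynolds number Re = ρVD/μ = 866.6 · 0.1939 · 0.07924 / 0.0168 = 794.
Re < 2300 → laminar flow, so f = 64/Re = 64/794 = 0.0806 (the turbulent correlation is not needed).
Darcy-Weisbach: ΔP = f(L/D)(ρV²/2) = 0.0806·(1039/0.07924)·(866.6·0.1939²/2) = 0.0806·1.311e+04·16.29 = 1.722e+04 Pa.
Pumping power P = QΔP = 0.0009563·1.722e+04 = 16.467 W = 16.47 W.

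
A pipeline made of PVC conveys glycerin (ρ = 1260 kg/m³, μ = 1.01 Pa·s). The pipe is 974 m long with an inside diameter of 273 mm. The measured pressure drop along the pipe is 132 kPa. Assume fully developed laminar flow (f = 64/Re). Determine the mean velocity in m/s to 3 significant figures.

V ≈ 0.313 m/s

For laminar flow, f = 64/Re with Re = ρVD/μ, so Darcy-Weisbach reduces to ΔP = 32μLV/D². Solving for V: V = ΔP·D²/(32μL) = 1.32e+05·(0.273)²/(32·1.01·974) = 0.3125 m/s.
Check: Re = ρVD/μ = 1260·0.3125·0.273/1.01 = 106.4 < 2300, so the laminar assumption holds.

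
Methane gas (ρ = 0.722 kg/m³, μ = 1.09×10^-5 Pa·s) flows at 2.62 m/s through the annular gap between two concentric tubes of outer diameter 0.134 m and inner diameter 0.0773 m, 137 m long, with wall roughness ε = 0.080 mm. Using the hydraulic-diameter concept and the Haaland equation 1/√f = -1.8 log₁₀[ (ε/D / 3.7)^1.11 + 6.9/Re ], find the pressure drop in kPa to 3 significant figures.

ΔP ≈ 0.197 kPa

Hydraulic diameter D_h = 4A/P = D_o - D_i = 0.134 - 0.0773 = 0.0567 m.
Re = ρVD_h/μ = 0.722·2.62·0.0567/1.09e-05 = 9840.
ε/D_h = 8e-05/0.0567 = 0.00141; Haaland gives 1/√f = -1.8 log₁₀[0.00016+0.000701] = 5.516, so f = 0.03286.
ΔP = f(L/D_h)(ρV²/2) = 0.03286·137/0.0567·2.478 = 196.8 Pa.
ΔP = 0.197 kPa.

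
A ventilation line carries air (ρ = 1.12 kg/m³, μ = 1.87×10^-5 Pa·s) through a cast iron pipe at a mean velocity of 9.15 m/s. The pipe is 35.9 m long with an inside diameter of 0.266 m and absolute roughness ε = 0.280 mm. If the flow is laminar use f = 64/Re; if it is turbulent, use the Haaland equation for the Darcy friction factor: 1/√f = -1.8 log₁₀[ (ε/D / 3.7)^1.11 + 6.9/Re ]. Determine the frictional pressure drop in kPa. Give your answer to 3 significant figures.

Reynolds number Re = ρVD/μ = 1.12 · 9.15 · 0.266 / 1.87e-05 = 1.458e+05.
Re > 4000 → turbulent. Relative roughness ε/D = 0.00028/0.266 = 0.00105. Haaland: 1/√f = -1.8 log₁₀[(0.00105/3.7)^1.11 + 6.9/1.458e+05] = -1.8 log₁₀[0.000116 + 4.73e-05] = 6.817, so f = 0.02152.
Darcy-Weisbach: ΔP = f(L/D)(ρV²/2) = 0.02152·(35.9/0.266)·(1.12·9.15²/2) = 0.02152·135·46.88 = 136.2 Pa.
ΔP = 136.2 Pa = 0.136 kPa.

ΔP ≈ 0.136 kPa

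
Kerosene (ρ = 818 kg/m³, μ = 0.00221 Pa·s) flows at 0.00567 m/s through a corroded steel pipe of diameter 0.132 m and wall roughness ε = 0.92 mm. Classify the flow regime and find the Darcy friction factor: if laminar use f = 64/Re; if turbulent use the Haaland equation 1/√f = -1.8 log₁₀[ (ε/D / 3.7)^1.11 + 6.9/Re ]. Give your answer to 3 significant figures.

f ≈ 0.231

Re = ρVD/μ = 818·0.00567·0.132/0.00221 = 277.
Re < 2300 → laminar, so f = 64/Re = 0.231 (roughness is irrelevant in laminar flow).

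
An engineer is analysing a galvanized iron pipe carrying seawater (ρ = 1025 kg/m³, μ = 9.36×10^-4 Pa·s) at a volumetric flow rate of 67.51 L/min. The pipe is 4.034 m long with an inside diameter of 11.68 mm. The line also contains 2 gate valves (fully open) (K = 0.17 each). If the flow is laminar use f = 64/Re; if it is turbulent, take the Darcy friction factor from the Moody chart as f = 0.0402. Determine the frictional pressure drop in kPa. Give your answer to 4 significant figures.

ΔP ≈ 803.9 kPa

Q = 67.51 L/min = 67.51/60000 = 0.001125 m³/s.
Cross-sectional area A = πD²/4 = π(0.01168)²/4 = 0.0001071 m²; mean velocity V = Q/A = 0.001125/0.0001071 = 10.5 m/s.
Reynolds number Re = ρVD/μ = 1025 · 10.5 · 0.01168 / 0.000936 = 1.343e+05.
Re > 4000 → turbulent; use the Moody-chart value f = 0.0402.
Total minor-loss coefficient ΣK = 2·0.17 = 0.34.
ΔP = [f·L/D + ΣK]·(ρV²/2) = [0.0402·4.034/0.01168 + 0.34]·(1025·10.5²/2) = [13.88 + 0.34]·5.652e+04 = 8.039e+05 Pa.
ΔP = 8.039e+05 Pa = 803.9 kPa.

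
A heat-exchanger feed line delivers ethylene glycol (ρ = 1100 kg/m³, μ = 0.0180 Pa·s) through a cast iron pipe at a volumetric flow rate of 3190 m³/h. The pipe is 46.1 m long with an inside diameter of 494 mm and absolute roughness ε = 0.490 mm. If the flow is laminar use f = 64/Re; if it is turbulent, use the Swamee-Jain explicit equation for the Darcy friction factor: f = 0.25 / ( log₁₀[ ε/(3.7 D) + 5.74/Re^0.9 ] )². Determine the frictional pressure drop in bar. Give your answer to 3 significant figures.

ΔP ≈ 0.238 bar

Q = 3190 m³/h = 3190/3600 = 0.8861 m³/s.
Cross-sectional area A = πD²/4 = π(0.494)²/4 = 0.1917 m²; mean velocity V = Q/A = 0.8861/0.1917 = 4.623 m/s.
Reynolds number Re = ρVD/μ = 1100 · 4.623 · 0.494 / 0.018 = 1.396e+05.
Re > 4000 → turbulent. Relative roughness ε/D = 0.00049/0.494 = 0.000992. Swamee-Jain: f = 0.25/(log₁₀[0.000992/3.7 + 5.74/1.396e+05^0.9])² = 0.25/(log₁₀[0.000268 + 0.000134])² = 0.25/(-3.395)² = 0.02169.
Darcy-Weisbach: ΔP = f(L/D)(ρV²/2) = 0.02169·(46.1/0.494)·(1100·4.623²/2) = 0.02169·93.32·1.176e+04 = 2.379e+04 Pa.
ΔP = 2.379e+04 Pa = 0.238 bar.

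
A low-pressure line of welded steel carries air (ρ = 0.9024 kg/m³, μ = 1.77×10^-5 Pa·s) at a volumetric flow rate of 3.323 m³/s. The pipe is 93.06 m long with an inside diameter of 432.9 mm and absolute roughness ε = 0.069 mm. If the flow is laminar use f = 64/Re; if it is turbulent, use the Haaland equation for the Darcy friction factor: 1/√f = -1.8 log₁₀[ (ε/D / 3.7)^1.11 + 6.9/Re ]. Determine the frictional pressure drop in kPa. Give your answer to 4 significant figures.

Cross-sectional area A = πD²/4 = π(0.4329)²/4 = 0.1472 m²; mean velocity V = Q/A = 3.323/0.1472 = 22.58 m/s.
Reynolds number Re = ρVD/μ = 0.9024 · 22.58 · 0.4329 / 1.77e-05 = 4.983e+05.
Re > 4000 → turbulent. Relative roughness ε/D = 6.9e-05/0.4329 = 0.000159. Haaland: 1/√f = -1.8 log₁₀[(0.000159/3.7)^1.11 + 6.9/4.983e+05] = -1.8 log₁₀[1.43e-05 + 1.38e-05] = 8.192, so f = 0.0149.
Darcy-Weisbach: ΔP = f(L/D)(ρV²/2) = 0.0149·(93.06/0.4329)·(0.9024·22.58²/2) = 0.0149·215·230 = 736.7 Pa.
ΔP = 736.7 Pa = 0.7367 kPa.

ΔP ≈ 0.7367 kPa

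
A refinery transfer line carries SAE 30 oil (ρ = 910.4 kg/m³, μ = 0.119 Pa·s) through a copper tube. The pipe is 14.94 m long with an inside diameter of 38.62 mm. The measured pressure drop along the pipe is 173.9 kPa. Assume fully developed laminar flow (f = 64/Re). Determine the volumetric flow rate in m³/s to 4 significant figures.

For laminar flow, f = 64/Re with Re = ρVD/μ, so Darcy-Weisbach reduces to ΔP = 32μLV/D². Solving for V: V = ΔP·D²/(32μL) = 1.739e+05·(0.03862)²/(32·0.119·14.94) = 4.559 m/s.
Check: Re = ρVD/μ = 910.4·4.559·0.03862/0.119 = 1347 < 2300, so the laminar assumption holds.
Q = V·A = 4.559·(π/4·0.03862²) = 0.005341 m³/s = 0.005341 m³/s.

Q ≈ 0.005341 m³/s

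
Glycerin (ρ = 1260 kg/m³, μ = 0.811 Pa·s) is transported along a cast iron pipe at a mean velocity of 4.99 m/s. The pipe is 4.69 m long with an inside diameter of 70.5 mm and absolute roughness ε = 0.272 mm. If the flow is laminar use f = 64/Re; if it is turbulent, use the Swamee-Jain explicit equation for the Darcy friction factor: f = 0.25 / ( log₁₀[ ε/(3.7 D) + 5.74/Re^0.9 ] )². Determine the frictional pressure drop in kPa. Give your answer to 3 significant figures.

Reynolds number Re = ρVD/μ = 1260 · 4.99 · 0.0705 / 0.811 = 546.6.
Re < 2300 → laminar flow, so f = 64/Re = 64/546.6 = 0.1171 (the turbulent correlation is not needed).
Darcy-Weisbach: ΔP = f(L/D)(ρV²/2) = 0.1171·(4.69/0.0705)·(1260·4.99²/2) = 0.1171·66.52·1.569e+04 = 1.222e+05 Pa.
ΔP = 1.222e+05 Pa = 122 kPa.

ΔP ≈ 122 kPa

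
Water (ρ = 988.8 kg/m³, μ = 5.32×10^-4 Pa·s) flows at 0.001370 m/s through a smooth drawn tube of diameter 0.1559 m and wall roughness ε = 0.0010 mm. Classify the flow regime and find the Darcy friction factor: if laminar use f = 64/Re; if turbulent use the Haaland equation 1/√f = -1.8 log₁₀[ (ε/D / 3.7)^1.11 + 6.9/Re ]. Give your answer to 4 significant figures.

Re = ρVD/μ = 988.8·0.00137·0.1559/0.000532 = 397.
Re < 2300 → laminar, so f = 64/Re = 0.1612 (roughness is irrelevant in laminar flow).

f ≈ 0.1612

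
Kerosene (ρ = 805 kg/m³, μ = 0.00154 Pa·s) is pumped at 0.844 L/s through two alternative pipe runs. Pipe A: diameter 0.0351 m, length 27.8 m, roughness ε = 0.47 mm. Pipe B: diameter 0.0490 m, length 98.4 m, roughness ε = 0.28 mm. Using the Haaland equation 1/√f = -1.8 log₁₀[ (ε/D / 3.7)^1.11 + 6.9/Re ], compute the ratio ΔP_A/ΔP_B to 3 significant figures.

ΔP_A/ΔP_B ≈ 1.79

Pipe A: V = Q/A = 0.000844/0.0009676 = 0.8722 m/s; Re = 1.6e+04; ε/D = 0.0134; Haaland → f = 0.04485; ΔP_A = f(L/D)(ρV²/2) = 1.088e+04 Pa.
Pipe B: V = Q/A = 0.000844/0.001886 = 0.4476 m/s; Re = 1.146e+04; ε/D = 0.00571; Haaland → f = 0.03756; ΔP_B = f(L/D)(ρV²/2) = 6082 Pa.
ΔP_A/ΔP_B = 1.088e+04/6082 = 1.79.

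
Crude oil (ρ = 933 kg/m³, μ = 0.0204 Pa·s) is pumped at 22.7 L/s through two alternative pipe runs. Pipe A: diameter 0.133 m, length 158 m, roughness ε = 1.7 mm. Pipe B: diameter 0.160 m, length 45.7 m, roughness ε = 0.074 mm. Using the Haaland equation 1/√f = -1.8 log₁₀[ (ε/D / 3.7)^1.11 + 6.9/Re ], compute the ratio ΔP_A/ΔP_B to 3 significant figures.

Pipe A: V = Q/A = 0.0227/0.01389 = 1.634 m/s; Re = 9939; ε/D = 0.0128; Haaland → f = 0.04586; ΔP_A = f(L/D)(ρV²/2) = 6.786e+04 Pa.
Pipe B: V = Q/A = 0.0227/0.02011 = 1.129 m/s; Re = 8262; ε/D = 0.000462; Haaland → f = 0.03308; ΔP_B = f(L/D)(ρV²/2) = 5618 Pa.
ΔP_A/ΔP_B = 6.786e+04/5618 = 12.1.

ΔP_A/ΔP_B ≈ 12.1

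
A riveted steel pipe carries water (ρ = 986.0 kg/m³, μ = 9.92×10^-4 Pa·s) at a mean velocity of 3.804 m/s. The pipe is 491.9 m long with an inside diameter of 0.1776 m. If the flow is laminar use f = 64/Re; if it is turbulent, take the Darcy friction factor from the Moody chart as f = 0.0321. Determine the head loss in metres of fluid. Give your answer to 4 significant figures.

Reynolds number Re = ρVD/μ = 986 · 3.804 · 0.1776 / 0.000992 = 6.715e+05.
Re > 4000 → turbulent; use the Moody-chart value f = 0.0321.
Darcy-Weisbach: ΔP = f(L/D)(ρV²/2) = 0.0321·(491.9/0.1776)·(986·3.804²/2) = 0.0321·2770·7134 = 6.343e+05 Pa.
Head loss h_f = ΔP/(ρg) = 6.343e+05/(986·9.81) = 65.57 m.

h_f ≈ 65.57 m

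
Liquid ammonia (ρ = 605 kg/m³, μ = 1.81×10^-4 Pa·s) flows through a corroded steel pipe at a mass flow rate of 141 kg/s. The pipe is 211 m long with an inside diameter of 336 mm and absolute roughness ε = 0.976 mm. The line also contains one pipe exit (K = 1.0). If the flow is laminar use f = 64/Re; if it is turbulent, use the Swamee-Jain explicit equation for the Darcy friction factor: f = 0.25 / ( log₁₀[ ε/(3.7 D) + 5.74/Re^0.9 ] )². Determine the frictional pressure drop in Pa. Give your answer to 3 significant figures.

ΔP ≈ 36200 Pa

A = πD²/4 = π(0.336)²/4 = 0.08867 m²; mean velocity V = ṁ/(ρA) = 141/(605 · 0.08867) = 2.628 m/s.
Reynolds number Re = ρVD/μ = 605 · 2.628 · 0.336 / 0.000181 = 2.952e+06.
Re > 4000 → turbulent. Relative roughness ε/D = 0.000976/0.336 = 0.0029. Swamee-Jain: f = 0.25/(log₁₀[0.0029/3.7 + 5.74/2.952e+06^0.9])² = 0.25/(log₁₀[0.000785 + 8.63e-06])² = 0.25/(-3.1)² = 0.02601.
Total minor-loss coefficient ΣK = 1·1 = 1.
ΔP = [f·L/D + ΣK]·(ρV²/2) = [0.02601·211/0.336 + 1]·(605·2.628²/2) = [16.33 + 1]·2090 = 3.622e+04 Pa.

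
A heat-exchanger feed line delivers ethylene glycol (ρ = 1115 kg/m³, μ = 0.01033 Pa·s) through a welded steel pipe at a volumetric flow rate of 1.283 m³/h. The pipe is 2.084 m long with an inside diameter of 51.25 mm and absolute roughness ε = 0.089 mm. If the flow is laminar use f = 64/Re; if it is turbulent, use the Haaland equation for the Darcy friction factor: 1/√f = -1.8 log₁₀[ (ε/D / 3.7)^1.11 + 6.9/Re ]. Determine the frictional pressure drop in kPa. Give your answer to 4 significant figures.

Q = 1.283 m³/h = 1.283/3600 = 0.0003564 m³/s.
Cross-sectional area A = πD²/4 = π(0.05125)²/4 = 0.002063 m²; mean velocity V = Q/A = 0.0003564/0.002063 = 0.1728 m/s.
Reynolds number Re = ρVD/μ = 1115 · 0.1728 · 0.05125 / 0.0103 = 955.7.
Re < 2300 → laminar flow, so f = 64/Re = 64/955.7 = 0.06697 (the turbulent correlation is not needed).
Darcy-Weisbach: ΔP = f(L/D)(ρV²/2) = 0.06697·(2.084/0.05125)·(1115·0.1728²/2) = 0.06697·40.66·16.64 = 45.31 Pa.
ΔP = 45.31 Pa = 0.04531 kPa.

ΔP ≈ 0.04531 kPa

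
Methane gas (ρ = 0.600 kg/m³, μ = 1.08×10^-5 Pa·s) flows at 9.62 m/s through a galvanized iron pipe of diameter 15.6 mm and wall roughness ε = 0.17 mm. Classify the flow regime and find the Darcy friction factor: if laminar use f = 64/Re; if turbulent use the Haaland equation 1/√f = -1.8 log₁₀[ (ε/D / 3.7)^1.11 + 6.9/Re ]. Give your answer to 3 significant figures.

Re = ρVD/μ = 0.6·9.62·0.0156/1.08e-05 = 8337.
Re > 4000 → turbulent. ε/D = 0.00017/0.0156 = 0.0109; Haaland: 1/√f = -1.8 log₁₀[0.00155 + 0.000828] = 4.722, so f = 0.04484.

f ≈ 0.0448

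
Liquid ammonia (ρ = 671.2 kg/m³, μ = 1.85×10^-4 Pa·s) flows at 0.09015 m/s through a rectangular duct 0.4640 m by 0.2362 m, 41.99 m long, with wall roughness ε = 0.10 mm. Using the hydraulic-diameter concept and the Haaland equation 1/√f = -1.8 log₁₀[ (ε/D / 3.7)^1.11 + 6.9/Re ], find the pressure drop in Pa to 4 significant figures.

ΔP ≈ 7.030 Pa

Hydraulic diameter D_h = 4A/P = 4·(0.464·0.2362)/(2·(0.464+0.2362)) = 0.4384/1.4 = 0.313 m.
Re = ρVD_h/μ = 671.2·0.09015·0.313/0.000185 = 1.024e+05.
ε/D_h = 0.0001/0.313 = 0.000319; Haaland gives 1/√f = -1.8 log₁₀[3.08e-05+6.74e-05] = 7.214, so f = 0.01922.
ΔP = f(L/D_h)(ρV²/2) = 0.01922·41.99/0.313·2.727 = 7.03 Pa.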